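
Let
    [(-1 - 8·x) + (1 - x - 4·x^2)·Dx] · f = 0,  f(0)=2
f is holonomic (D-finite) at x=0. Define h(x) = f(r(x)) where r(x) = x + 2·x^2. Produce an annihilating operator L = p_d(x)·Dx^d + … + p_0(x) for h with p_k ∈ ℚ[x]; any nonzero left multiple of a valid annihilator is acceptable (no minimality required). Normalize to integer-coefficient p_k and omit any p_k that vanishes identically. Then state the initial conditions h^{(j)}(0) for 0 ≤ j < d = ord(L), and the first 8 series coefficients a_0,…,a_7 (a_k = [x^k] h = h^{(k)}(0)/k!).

f: a_k = 2, 2, 10, 18, 58, 130, 362, 882, …
h₀=f(r): pull back L_f along r ⇒ L₀.
L = (1 + 12·x + 48·x^2 + 64·x^3) + (-1 + x + 6·x^2 + 16·x^3 + 16·x^4)·Dx  (order 1).
h: a_k = 2, 2, 14, 58, 206, 810, 3198, 12282, …
ICs: h(0) = 2.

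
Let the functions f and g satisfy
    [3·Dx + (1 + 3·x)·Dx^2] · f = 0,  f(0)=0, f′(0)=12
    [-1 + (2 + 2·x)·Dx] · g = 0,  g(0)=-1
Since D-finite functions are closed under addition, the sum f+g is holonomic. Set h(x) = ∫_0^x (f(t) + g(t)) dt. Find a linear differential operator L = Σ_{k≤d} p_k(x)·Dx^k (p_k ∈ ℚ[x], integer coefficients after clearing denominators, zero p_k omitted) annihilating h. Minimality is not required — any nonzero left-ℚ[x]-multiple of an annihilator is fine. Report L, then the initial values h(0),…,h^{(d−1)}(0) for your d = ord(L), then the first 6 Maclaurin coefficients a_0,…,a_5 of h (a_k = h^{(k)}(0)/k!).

f: a_k = 0, 12, -18, 36, -81, 972/5, …
g: a_k = -1, -1/2, 1/8, -1/16, 5/128, -7/256, …
f+g: L₀ = lclm(L_f,L_g), ord ≤ 2+1.
∫: right-multiply L₀ by Dx.
L = (27 + 9·x)·Dx^2 + (69 + 126·x + 45·x^2)·Dx^3 + (10 + 46·x + 54·x^2 + 18·x^3)·Dx^4  (order 4).
h: a_k = 0, -1, 23/4, -143/24, 575/64, -10363/640, …
ICs: h(0) = 0, h′(0) = -1, h′′(0) = 23/2, h′′′(0) = -143/4.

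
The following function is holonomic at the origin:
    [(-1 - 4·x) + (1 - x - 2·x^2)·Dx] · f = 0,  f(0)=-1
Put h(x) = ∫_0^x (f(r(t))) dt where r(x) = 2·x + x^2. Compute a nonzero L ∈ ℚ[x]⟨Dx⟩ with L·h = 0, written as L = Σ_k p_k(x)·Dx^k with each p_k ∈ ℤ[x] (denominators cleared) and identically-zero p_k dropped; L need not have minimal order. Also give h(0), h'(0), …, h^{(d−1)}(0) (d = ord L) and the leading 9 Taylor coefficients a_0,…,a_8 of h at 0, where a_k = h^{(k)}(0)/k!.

L = (2 + 16·x + 8·x^2)·Dx + (-1 + 3·x + 6·x^2 + 2·x^3)·Dx^2  (order 2).
h: a_k = 0, -1, -1, -13/3, -13, -239/5, -527/3, -4701/7, -2613, …
ICs: h(0) = 0, h′(0) = -1.

f: a_k = -1, -1, -3, -5, -11, -21, -43, -85, -171, …
f∘r: x↦r, Dx↦Dx/r' in L_f ⇒ L₀.
h=∫₀ˣh₀: take L = L₀·Dx.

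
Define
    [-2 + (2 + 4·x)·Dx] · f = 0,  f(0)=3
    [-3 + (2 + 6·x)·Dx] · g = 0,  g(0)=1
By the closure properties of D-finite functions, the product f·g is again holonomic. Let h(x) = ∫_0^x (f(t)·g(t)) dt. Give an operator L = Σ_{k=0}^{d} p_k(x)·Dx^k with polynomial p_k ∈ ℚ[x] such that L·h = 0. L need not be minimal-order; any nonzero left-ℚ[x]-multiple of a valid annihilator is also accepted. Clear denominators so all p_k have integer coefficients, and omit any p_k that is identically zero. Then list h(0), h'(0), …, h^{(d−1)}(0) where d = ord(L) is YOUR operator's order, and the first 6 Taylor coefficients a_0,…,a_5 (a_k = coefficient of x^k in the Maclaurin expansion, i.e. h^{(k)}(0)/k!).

f: a_k = 3, 3, -3/2, 3/2, -15/8, 21/8, …
g: a_k = 1, 3/2, -9/8, 27/16, -405/128, 1701/256, …
Product ⇒ symmetric product L₀, ord ≤ 1.
h=∫h₀ ⇒ L = L₀·Dx.
L = (-5 - 12·x)·Dx + (2 + 10·x + 12·x^2)·Dx^2  (order 2).
h: a_k = 0, 3, 15/4, -1/8, 15/64, -303/640, …
ICs: h(0) = 0, h′(0) = 3.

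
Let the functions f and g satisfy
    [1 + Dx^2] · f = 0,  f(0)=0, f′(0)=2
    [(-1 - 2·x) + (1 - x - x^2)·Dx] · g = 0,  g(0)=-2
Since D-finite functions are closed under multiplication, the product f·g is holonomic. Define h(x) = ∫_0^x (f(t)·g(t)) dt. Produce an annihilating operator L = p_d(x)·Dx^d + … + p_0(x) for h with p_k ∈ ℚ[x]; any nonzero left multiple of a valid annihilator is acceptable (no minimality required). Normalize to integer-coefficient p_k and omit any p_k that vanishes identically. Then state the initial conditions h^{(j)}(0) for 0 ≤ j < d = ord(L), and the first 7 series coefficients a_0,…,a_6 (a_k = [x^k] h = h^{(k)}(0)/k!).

f: a_k = 0, 2, 0, -1/3, 0, 1/60, 0, …
g: a_k = -2, -2, -4, -6, -10, -16, -26, …
Sym-product of L_f,L_g gives L₀ (≤ ord 2).
h=∫₀ˣh₀: take L = L₀·Dx.
L = (1 + x + x^2)·Dx + (2 + 4·x)·Dx^2 + (-1 + x + x^2)·Dx^3  (order 3).
h: a_k = 0, 0, -2, -4/3, -11/6, -34/15, -187/60, …
ICs: h(0) = 0, h′(0) = 0, h′′(0) = -4.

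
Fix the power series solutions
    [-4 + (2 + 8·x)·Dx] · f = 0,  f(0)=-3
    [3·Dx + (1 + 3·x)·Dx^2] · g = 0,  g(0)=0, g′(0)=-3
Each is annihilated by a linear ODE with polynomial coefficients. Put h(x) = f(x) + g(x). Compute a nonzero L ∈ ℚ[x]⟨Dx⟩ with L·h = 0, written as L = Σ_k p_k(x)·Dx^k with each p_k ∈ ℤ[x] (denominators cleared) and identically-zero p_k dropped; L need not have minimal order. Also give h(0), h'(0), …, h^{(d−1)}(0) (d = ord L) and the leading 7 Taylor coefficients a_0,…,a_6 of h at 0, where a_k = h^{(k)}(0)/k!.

f: a_k = -3, -6, 6, -12, 30, -84, 252, …
g: a_k = 0, -3, 9/2, -9, 81/4, -243/5, 243/2, …
h₀=f+g: left-lcm gives L₀, ord ≤ 3.
L = 36·x·Dx + (6 + 72·x + 180·x^2)·Dx^2 + (1 + 13·x + 54·x^2 + 72·x^3)·Dx^3  (order 3).
h: a_k = -3, -9, 21/2, -21, 201/4, -663/5, 747/2, …
ICs: h(0) = -3, h′(0) = -9, h′′(0) = 21.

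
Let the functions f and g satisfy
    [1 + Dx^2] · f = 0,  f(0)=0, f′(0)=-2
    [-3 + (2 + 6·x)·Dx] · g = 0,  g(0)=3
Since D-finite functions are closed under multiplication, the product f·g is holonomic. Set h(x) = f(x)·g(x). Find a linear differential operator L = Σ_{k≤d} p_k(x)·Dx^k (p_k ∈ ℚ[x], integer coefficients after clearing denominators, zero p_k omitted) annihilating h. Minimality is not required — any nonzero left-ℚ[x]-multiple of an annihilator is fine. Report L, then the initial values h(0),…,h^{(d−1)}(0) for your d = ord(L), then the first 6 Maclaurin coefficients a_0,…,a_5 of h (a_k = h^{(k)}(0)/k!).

L = (31 + 24·x + 36·x^2) + (-12 - 36·x)·Dx + (4 + 24·x + 36·x^2)·Dx^2  (order 2).
h: a_k = 0, -6, -9, 31/4, -69/8, 5699/320, …
ICs: h(0) = 0, h′(0) = -6.

f: a_k = 0, -2, 0, 1/3, 0, -1/60, …
g: a_k = 3, 9/2, -27/8, 81/16, -1215/128, 5103/256, …
Sym-product of L_f,L_g gives L₀ (≤ ord 2).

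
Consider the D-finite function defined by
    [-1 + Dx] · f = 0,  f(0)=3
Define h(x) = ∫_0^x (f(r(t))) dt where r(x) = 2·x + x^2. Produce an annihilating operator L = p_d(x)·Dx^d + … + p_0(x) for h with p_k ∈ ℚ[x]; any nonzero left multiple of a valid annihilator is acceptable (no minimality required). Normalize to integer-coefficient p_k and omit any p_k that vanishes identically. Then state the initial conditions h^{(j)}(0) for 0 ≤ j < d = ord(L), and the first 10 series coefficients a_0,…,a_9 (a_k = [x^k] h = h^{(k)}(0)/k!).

L = (-2 - 2·x)·Dx + Dx^2  (order 2).
h: a_k = 0, 3, 3, 3, 5/2, 19/10, 13/10, 173/210, 407/840, 15/56, …
ICs: h(0) = 0, h′(0) = 3.

f: a_k = 3, 3, 3/2, 1/2, 1/8, 1/40, 1/240, 1/1680, 1/13440, 1/120960, …
Substitute x→r, Dx→(1/r')Dx; clear ⇒ L₀.
h=∫h₀ ⇒ L = L₀·Dx.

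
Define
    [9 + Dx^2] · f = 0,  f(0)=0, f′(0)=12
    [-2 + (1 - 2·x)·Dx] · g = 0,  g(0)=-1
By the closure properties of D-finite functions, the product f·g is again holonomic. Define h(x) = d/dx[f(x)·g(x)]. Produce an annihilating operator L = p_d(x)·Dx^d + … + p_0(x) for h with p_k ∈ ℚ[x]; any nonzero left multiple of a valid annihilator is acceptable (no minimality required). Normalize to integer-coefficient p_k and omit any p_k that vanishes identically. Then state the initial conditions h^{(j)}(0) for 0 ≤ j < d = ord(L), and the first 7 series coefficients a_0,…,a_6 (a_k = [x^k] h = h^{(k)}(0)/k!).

f: a_k = 0, 12, 0, -18, 0, 81/10, 0, …
g: a_k = -1, -2, -4, -8, -16, -32, -64, …
Sym-product of L_f,L_g gives L₀ (≤ ord 2).
Derive L from L₀ (diff closure).
L = (1 - 36·x + 36·x^2) + (-4 + 8·x)·Dx + (1 - 4·x + 4·x^2)·Dx^2  (order 2).
h: a_k = -12, -48, -90, -240, -1281/2, -7686/5, -71493/20, …
ICs: h(0) = -12, h′(0) = -48.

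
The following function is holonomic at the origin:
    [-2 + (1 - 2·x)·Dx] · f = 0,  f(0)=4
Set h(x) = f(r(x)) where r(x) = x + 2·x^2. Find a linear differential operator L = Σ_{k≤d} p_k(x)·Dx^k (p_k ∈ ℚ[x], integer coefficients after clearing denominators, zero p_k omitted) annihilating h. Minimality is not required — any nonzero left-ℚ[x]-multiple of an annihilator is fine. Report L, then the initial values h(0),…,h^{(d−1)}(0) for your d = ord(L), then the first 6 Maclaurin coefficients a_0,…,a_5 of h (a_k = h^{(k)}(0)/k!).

f: a_k = 4, 8, 16, 32, 64, 128, …
L₀ from L_f via x↦r, Dx↦r'^{-1}Dx.
L = (2 + 8·x) + (-1 + 2·x + 4·x^2)·Dx  (order 1).
h: a_k = 4, 8, 32, 96, 320, 1024, …
ICs: h(0) = 4.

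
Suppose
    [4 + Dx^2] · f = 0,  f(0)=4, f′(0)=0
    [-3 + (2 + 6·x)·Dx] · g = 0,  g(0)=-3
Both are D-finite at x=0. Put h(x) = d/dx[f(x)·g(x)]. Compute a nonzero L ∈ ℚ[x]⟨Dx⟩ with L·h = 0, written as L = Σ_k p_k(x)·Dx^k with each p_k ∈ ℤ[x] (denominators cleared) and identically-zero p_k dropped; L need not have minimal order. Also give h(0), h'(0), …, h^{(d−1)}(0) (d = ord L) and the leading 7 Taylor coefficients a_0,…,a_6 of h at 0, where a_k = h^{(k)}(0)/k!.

f: a_k = 4, 0, -8, 0, 8/3, 0, -16/45, …
g: a_k = -3, -9/2, 27/8, -81/16, 1215/128, -5103/256, 45927/1024, …
h₀=f·g: eliminate ⇒ L₀, order ≤ 2·1.
Differentiate: ansatz ord ≤ ord L₀ ⇒ L.
L = (1453 + 11712·x + 26784·x^2 + 27648·x^3 + 20736·x^4) + (132 - 756·x - 5184·x^2 - 5184·x^3)·Dx + (172 + 1416·x + 4428·x^2 + 6912·x^3 + 5184·x^4)·Dx^2  (order 2).
h: a_k = -18, 75, 189/4, 95/8, -16395/64, 435961/640, -4933523/2560, …
ICs: h(0) = -18, h′(0) = 75.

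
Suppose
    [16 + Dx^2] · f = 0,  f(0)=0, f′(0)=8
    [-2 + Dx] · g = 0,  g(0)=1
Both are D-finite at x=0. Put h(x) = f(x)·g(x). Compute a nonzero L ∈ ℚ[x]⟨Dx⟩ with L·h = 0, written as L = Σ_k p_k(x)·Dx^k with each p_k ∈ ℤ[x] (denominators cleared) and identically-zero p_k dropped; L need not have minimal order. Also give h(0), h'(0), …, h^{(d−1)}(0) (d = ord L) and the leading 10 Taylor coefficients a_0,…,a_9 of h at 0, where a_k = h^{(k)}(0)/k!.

L = 20 - 4·Dx + Dx^2  (order 2).
h: a_k = 0, 8, 16, -16/3, -32, -304/15, 352/45, 4448/315, 64/15, -5744/2835, …
ICs: h(0) = 0, h′(0) = 8.

f: a_k = 0, 8, 0, -64/3, 0, 256/15, 0, -2048/315, 0, 4096/2835, …
g: a_k = 1, 2, 2, 4/3, 2/3, 4/15, 4/45, 8/315, 2/315, 4/2835, …
Product ⇒ symmetric product L₀, ord ≤ 2.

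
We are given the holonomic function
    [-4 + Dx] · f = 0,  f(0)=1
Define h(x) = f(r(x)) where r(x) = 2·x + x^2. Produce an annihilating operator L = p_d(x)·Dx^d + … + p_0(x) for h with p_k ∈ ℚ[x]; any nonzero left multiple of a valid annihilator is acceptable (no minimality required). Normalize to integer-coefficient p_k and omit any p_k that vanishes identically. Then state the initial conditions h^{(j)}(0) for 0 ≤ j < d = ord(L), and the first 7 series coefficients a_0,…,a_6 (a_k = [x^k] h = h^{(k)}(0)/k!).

L = (-8 - 8·x) + Dx  (order 1).
h: a_k = 1, 8, 36, 352/3, 920/3, 3392/5, 59104/45, …
ICs: h(0) = 1.

f: a_k = 1, 4, 8, 32/3, 32/3, 128/15, 256/45, …
Substitute x→r, Dx→(1/r')Dx; clear ⇒ L₀.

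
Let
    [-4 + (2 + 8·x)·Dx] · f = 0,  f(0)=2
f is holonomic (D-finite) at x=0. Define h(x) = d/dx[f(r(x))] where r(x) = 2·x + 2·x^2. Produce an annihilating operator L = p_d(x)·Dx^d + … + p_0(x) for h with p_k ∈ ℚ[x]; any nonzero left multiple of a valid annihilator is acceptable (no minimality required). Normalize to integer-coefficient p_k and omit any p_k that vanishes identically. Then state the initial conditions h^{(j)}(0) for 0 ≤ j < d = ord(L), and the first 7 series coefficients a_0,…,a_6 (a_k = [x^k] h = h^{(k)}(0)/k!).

L = -2 + (-1 - 10·x - 24·x^2 - 16·x^3)·Dx  (order 1).
h: a_k = 8, -16, 96, -576, 3520, -21888, 137984, …
ICs: h(0) = 8.

f: a_k = 2, 4, -4, 8, -20, 56, -168, …
L₀ from L_f via x↦r, Dx↦r'^{-1}Dx.
Derive L from L₀ (diff closure).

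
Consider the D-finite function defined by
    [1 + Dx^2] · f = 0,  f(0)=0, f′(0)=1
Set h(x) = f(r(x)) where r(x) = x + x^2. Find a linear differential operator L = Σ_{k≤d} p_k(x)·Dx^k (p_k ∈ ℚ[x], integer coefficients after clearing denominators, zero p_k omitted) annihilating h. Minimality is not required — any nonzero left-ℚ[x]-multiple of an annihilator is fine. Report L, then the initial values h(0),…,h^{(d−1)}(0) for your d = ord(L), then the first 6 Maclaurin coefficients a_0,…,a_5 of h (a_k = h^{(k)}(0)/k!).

f: a_k = 0, 1, 0, -1/6, 0, 1/120, …
L₀ from L_f via x↦r, Dx↦r'^{-1}Dx.
L = (1 + 6·x + 12·x^2 + 8·x^3) - 2·Dx + (1 + 2·x)·Dx^2  (order 2).
h: a_k = 0, 1, 1, -1/6, -1/2, -59/120, …
ICs: h(0) = 0, h′(0) = 1.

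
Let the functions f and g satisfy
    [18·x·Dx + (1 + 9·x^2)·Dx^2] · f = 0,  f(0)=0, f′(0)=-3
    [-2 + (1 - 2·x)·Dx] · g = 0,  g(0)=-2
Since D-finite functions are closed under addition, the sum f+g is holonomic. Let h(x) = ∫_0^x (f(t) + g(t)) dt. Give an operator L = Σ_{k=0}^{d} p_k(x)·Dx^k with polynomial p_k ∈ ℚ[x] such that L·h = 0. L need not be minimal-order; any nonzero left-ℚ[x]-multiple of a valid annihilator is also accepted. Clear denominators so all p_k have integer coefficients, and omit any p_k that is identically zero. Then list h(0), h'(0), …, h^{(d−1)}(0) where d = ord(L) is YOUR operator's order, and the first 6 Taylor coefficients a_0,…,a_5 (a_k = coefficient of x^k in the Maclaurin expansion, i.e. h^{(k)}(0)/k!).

L = (36 - 288·x - 972·x^2)·Dx^2 + (-21 + 36·x - 9·x^2 - 972·x^3)·Dx^3 + (2 + 5·x + 45·x^3 - 162·x^4)·Dx^4  (order 4).
h: a_k = 0, -2, -7/2, -8/3, -7/4, -32/5, …
ICs: h(0) = 0, h′(0) = -2, h′′(0) = -7, h′′′(0) = -16.

f: a_k = 0, -3, 0, 9, 0, -243/5, …
g: a_k = -2, -4, -8, -16, -32, -64, …
Weyl lclm of L_f,L_g ⇒ L₀ (ord ≤ 3).
Integrate: L := L₀·Dx.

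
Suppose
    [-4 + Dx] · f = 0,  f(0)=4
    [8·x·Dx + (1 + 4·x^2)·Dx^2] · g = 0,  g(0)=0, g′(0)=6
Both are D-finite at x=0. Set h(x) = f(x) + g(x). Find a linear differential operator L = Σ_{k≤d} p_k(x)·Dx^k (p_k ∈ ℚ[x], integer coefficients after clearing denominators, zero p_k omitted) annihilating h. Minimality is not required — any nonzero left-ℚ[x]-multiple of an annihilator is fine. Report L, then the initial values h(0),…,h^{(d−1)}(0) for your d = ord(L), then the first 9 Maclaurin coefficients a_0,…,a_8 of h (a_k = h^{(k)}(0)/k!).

f: a_k = 4, 16, 32, 128/3, 128/3, 512/15, 1024/45, 4096/315, 2048/315, …
g: a_k = 0, 6, 0, -8, 0, 96/5, 0, -384/7, 0, …
h₀=f+g: left-lcm gives L₀, ord ≤ 3.
L = (8 - 32·x - 96·x^2 - 128·x^3)·Dx + (-6 - 8·x^2 - 64·x^4)·Dx^2 + (1 + 2·x + 8·x^2 + 8·x^3 + 16·x^4)·Dx^3  (order 3).
h: a_k = 4, 22, 32, 104/3, 128/3, 160/3, 1024/45, -13184/315, 2048/315, …
ICs: h(0) = 4, h′(0) = 22, h′′(0) = 64.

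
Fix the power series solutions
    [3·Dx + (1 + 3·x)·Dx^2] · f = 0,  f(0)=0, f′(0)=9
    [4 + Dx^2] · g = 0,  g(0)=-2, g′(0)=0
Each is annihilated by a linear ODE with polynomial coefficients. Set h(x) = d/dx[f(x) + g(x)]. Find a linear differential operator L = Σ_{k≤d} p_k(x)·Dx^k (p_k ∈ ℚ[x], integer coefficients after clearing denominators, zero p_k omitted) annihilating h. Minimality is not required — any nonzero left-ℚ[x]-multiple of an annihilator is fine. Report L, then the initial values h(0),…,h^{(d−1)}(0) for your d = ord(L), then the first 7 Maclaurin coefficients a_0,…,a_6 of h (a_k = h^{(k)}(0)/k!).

L = (348 + 144·x + 216·x^2) + (44 + 180·x + 216·x^2 + 216·x^3)·Dx + (87 + 36·x + 54·x^2)·Dx^2 + (11 + 45·x + 54·x^2 + 54·x^3)·Dx^3  (order 3).
h: a_k = 9, -19, 81, -745/3, 729, -32789/15, 6561, …
ICs: h(0) = 9, h′(0) = -19, h′′(0) = 162.

f: a_k = 0, 9, -27/2, 27, -243/4, 729/5, -729/2, …
g: a_k = -2, 0, 4, 0, -4/3, 0, 8/45, …
Sum ⇒ L₀ = lclm(L_f,L_g) in ℚ(x)⟨Dx⟩.
Derive L from L₀ (diff closure).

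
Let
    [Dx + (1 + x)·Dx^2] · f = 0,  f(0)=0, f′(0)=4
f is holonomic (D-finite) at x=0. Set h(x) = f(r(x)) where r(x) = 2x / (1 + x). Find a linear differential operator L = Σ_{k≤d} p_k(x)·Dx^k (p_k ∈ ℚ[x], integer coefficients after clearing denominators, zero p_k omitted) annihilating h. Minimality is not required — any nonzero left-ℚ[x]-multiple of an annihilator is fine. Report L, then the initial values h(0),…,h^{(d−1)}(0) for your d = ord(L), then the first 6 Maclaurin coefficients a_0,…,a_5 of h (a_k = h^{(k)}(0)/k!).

L = (4 + 6·x)·Dx + (1 + 4·x + 3·x^2)·Dx^2  (order 2).
h: a_k = 0, 8, -16, 104/3, -80, 968/5, …
ICs: h(0) = 0, h′(0) = 8.

f: a_k = 0, 4, -2, 4/3, -1, 4/5, …
Change of var in L_f (x↦r) gives L₀.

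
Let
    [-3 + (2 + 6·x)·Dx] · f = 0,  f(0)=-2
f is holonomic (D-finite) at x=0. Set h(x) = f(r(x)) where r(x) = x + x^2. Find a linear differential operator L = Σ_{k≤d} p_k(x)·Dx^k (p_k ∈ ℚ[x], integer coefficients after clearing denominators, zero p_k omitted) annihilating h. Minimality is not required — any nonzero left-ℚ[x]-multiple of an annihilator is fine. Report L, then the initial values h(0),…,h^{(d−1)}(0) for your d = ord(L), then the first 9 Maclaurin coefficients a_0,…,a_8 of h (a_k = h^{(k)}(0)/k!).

f: a_k = -2, -3, 9/4, -27/8, 405/64, -1701/128, 15309/512, -72171/1024, 2814669/16384, …
f∘r: x↦r, Dx↦Dx/r' in L_f ⇒ L₀.
L = (-3 - 6·x) + (2 + 6·x + 6·x^2)·Dx  (order 1).
h: a_k = -2, -3, -3/4, 9/8, -99/64, 243/128, -999/512, 1377/1024, 6237/16384, …
ICs: h(0) = -2.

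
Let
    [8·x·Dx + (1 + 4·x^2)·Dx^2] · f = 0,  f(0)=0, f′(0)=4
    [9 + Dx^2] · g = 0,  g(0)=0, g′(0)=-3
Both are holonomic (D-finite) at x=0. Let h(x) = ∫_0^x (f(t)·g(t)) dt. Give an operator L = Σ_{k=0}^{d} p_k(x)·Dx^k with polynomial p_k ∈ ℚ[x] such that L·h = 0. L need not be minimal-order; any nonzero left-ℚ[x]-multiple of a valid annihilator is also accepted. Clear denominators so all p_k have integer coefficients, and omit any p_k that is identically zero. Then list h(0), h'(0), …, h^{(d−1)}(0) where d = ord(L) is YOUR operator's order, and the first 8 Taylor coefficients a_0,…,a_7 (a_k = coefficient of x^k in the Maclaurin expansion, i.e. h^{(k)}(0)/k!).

f: a_k = 0, 4, 0, -16/3, 0, 64/5, 0, -256/7, …
g: a_k = 0, -3, 0, 9/2, 0, -81/40, 0, 243/560, …
Sym-product of L_f,L_g gives L₀ (≤ ord 4).
∫: right-multiply L₀ by Dx.
L = (2925 + 31536·x^2 + 95904·x^4 + 186624·x^6 + 186624·x^8)·Dx + (2448·x + 20160·x^3 + 62208·x^5 + 82944·x^7)·Dx^2 + (442 + 5088·x^2 + 19008·x^4 + 41472·x^6 + 41472·x^8)·Dx^3 + (272·x + 2240·x^3 + 6912·x^5 + 9216·x^7)·Dx^4 + (13 + 176·x^2 + 928·x^4 + 2304·x^6 + 2304·x^8)·Dx^5  (order 5).
h: a_k = 0, 0, 0, -4, 0, 34/5, 0, -141/14, …
ICs: h(0) = 0, h′(0) = 0, h′′(0) = 0, h′′′(0) = -24, h′′′′(0) = 0.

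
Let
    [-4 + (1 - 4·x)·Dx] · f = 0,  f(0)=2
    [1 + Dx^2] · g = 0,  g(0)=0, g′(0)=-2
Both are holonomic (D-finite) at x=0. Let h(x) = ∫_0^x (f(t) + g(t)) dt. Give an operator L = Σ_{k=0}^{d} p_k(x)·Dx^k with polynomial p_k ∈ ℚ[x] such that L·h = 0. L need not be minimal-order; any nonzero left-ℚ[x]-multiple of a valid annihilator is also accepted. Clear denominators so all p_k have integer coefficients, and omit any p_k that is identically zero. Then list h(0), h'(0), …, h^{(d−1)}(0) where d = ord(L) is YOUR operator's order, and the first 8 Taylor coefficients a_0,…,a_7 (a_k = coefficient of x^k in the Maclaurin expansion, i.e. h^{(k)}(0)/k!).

L = (388 - 32·x + 64·x^2)·Dx + (-33 + 140·x - 48·x^2 + 64·x^3)·Dx^2 + (388 - 32·x + 64·x^2)·Dx^3 + (-33 + 140·x - 48·x^2 + 64·x^3)·Dx^4  (order 4).
h: a_k = 0, 2, 3, 32/3, 385/12, 512/5, 122879/360, 8192/7, …
ICs: h(0) = 0, h′(0) = 2, h′′(0) = 6, h′′′(0) = 64.

f: a_k = 2, 8, 32, 128, 512, 2048, 8192, 32768, …
g: a_k = 0, -2, 0, 1/3, 0, -1/60, 0, 1/2520, …
Sum ⇒ L₀ = lclm(L_f,L_g) in ℚ(x)⟨Dx⟩.
Integrate: L := L₀·Dx.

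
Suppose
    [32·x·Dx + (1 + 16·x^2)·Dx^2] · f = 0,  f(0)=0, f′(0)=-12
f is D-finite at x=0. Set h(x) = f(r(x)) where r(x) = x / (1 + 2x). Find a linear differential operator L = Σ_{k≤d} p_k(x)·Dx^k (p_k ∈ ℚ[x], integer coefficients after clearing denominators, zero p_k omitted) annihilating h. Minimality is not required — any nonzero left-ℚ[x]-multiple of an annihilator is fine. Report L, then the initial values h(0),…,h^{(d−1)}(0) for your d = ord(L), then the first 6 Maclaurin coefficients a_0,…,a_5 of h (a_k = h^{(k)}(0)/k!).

f: a_k = 0, -12, 0, 64, 0, -3072/5, …
Change of var in L_f (x↦r) gives L₀.
L = (4 + 40·x)·Dx + (1 + 4·x + 20·x^2)·Dx^2  (order 2).
h: a_k = 0, -12, 24, 16, -288, 3648/5, …
ICs: h(0) = 0, h′(0) = -12.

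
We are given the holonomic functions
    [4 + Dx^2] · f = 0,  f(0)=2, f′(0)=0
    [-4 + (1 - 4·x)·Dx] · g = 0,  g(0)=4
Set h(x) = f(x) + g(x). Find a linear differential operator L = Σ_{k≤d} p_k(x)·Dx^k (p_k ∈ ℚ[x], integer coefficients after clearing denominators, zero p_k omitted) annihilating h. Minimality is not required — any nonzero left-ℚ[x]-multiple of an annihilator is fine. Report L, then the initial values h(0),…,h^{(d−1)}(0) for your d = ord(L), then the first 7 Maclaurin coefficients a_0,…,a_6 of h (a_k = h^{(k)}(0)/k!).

f: a_k = 2, 0, -4, 0, 4/3, 0, -8/45, …
g: a_k = 4, 16, 64, 256, 1024, 4096, 16384, …
h₀=f+g: left-lcm gives L₀, ord ≤ 3.
L = (-400 + 128·x - 256·x^2) + (36 - 176·x + 192·x^2 - 256·x^3)·Dx + (-100 + 32·x - 64·x^2)·Dx^2 + (9 - 44·x + 48·x^2 - 64·x^3)·Dx^3  (order 3).
h: a_k = 6, 16, 60, 256, 3076/3, 4096, 737272/45, …
ICs: h(0) = 6, h′(0) = 16, h′′(0) = 120.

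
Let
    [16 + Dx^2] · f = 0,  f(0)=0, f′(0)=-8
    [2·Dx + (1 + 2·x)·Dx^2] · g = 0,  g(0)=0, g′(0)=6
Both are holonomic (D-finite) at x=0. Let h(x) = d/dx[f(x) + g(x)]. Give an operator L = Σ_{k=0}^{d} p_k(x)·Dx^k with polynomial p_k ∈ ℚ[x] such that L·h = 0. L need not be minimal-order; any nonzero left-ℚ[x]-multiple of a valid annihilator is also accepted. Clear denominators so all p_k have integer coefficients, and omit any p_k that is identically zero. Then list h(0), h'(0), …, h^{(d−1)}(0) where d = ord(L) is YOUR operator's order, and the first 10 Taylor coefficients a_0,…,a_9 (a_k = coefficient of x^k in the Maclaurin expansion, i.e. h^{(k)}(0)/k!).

f: a_k = 0, -8, 0, 64/3, 0, -256/15, 0, 2048/315, 0, -4096/2835, …
g: a_k = 0, 6, -6, 8, -12, 96/5, -32, 384/7, -96, 512/3, …
h₀=f+g: left-lcm gives L₀, ord ≤ 4.
Derive L from L₀ (diff closure).
L = (160 + 256·x + 256·x^2) + (48 + 224·x + 384·x^2 + 256·x^3)·Dx + (10 + 16·x + 16·x^2)·Dx^2 + (3 + 14·x + 24·x^2 + 16·x^3)·Dx^3  (order 3).
h: a_k = -2, -12, 88, -48, 32/3, -192, 19328/45, -768, 479744/315, -3072, …
ICs: h(0) = -2, h′(0) = -12, h′′(0) = 176.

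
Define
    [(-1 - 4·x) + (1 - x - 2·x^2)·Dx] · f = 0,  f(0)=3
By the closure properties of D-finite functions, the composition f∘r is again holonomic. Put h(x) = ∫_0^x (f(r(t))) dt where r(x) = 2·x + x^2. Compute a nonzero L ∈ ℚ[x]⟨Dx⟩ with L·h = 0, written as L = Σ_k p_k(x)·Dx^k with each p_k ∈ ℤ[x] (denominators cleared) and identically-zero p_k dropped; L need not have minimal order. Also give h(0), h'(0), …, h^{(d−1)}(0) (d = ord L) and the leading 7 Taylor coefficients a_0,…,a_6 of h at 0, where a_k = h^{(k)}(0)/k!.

L = (2 + 16·x + 8·x^2)·Dx + (-1 + 3·x + 6·x^2 + 2·x^3)·Dx^2  (order 2).
h: a_k = 0, 3, 3, 13, 39, 717/5, 527, …
ICs: h(0) = 0, h′(0) = 3.

f: a_k = 3, 3, 9, 15, 33, 63, 129, …
Substitute x→r, Dx→(1/r')Dx; clear ⇒ L₀.
h=∫₀ˣh₀: take L = L₀·Dx.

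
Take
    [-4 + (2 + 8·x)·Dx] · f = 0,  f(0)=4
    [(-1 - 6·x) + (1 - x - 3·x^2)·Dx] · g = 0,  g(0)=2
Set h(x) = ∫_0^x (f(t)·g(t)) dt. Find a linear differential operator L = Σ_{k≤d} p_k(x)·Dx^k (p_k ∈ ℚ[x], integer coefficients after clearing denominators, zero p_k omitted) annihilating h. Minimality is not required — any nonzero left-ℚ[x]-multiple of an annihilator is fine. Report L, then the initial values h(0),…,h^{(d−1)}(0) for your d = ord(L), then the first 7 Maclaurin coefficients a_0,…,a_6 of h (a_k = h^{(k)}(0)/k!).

L = (3 + 8·x + 18·x^2)·Dx + (-1 - 3·x + 7·x^2 + 12·x^3)·Dx^2  (order 2).
h: a_k = 0, 8, 12, 32/3, 34, 152/5, 392/3, …
ICs: h(0) = 0, h′(0) = 8.

f: a_k = 4, 8, -8, 16, -40, 112, -336, …
g: a_k = 2, 2, 8, 14, 38, 80, 194, …
L₀ := L_f ⊗_s L_g (sym. prod.), ord ≤ 1.
∫: right-multiply L₀ by Dx.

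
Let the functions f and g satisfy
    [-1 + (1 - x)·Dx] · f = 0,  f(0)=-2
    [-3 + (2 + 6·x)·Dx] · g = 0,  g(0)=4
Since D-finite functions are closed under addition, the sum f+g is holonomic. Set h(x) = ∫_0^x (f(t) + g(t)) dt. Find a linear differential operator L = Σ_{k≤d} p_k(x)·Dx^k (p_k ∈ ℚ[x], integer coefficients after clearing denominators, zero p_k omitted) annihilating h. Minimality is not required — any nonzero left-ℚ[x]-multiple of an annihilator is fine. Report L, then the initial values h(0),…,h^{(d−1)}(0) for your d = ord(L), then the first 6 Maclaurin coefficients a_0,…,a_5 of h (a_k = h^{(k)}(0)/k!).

f: a_k = -2, -2, -2, -2, -2, -2, …
g: a_k = 4, 6, -9/2, 27/4, -405/32, 1701/64, …
Weyl lclm of L_f,L_g ⇒ L₀ (ord ≤ 2).
∫: right-multiply L₀ by Dx.
L = (-21 - 27·x)·Dx + (17 + 30·x + 81·x^2)·Dx^2 + (2 - 14·x - 42·x^2 + 54·x^3)·Dx^3  (order 3).
h: a_k = 0, 2, 2, -13/6, 19/16, -469/160, …
ICs: h(0) = 0, h′(0) = 2, h′′(0) = 4.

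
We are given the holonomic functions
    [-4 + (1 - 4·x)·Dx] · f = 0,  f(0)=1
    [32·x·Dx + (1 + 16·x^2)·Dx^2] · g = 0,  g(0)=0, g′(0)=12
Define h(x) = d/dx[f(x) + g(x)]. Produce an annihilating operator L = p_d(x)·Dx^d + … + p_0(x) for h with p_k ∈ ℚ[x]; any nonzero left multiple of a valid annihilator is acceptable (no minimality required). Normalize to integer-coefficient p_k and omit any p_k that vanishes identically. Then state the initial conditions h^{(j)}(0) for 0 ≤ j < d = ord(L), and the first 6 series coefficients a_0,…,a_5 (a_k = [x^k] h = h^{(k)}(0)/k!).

L = (-32 + 512·x + 1536·x^2) + (16 - 32·x + 256·x^2 + 1536·x^3)·Dx + (-1 + 256·x^4)·Dx^2  (order 2).
h: a_k = 16, 32, 0, 1024, 8192, 24576, …
ICs: h(0) = 16, h′(0) = 32.

f: a_k = 1, 4, 16, 64, 256, 1024, …
g: a_k = 0, 12, 0, -64, 0, 3072/5, …
f+g: L₀ = lclm(L_f,L_g), ord ≤ 1+2.
Derive L from L₀ (diff closure).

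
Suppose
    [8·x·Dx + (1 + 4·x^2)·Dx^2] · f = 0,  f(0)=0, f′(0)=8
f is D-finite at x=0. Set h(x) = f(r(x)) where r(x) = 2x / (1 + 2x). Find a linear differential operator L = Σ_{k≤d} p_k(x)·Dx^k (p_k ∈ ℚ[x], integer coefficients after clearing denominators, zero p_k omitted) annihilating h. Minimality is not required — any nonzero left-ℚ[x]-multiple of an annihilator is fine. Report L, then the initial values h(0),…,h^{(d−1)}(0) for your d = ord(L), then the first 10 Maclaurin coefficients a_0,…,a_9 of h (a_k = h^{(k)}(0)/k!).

f: a_k = 0, 8, 0, -32/3, 0, 128/5, 0, -512/7, 0, 2048/9, …
L₀ from L_f via x↦r, Dx↦r'^{-1}Dx.
L = (4 + 40·x)·Dx + (1 + 4·x + 20·x^2)·Dx^2  (order 2).
h: a_k = 0, 16, -32, -64/3, 384, -4864/5, -5632/3, 142336/7, -43008, -1470464/9, …
ICs: h(0) = 0, h′(0) = 16.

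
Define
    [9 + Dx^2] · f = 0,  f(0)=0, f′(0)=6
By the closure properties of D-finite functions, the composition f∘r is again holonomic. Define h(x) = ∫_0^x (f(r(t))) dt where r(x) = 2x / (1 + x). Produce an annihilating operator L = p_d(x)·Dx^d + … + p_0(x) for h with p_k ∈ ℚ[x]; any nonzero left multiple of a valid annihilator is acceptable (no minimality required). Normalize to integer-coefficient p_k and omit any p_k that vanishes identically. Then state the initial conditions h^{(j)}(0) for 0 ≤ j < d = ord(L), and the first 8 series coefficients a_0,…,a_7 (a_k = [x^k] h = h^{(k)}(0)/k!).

f: a_k = 0, 6, 0, -9, 0, 81/20, 0, -243/280, …
f∘r: x↦r, Dx↦Dx/r' in L_f ⇒ L₀.
h=∫₀ˣh₀: take L = L₀·Dx.
L = 36·Dx + (2 + 6·x + 6·x^2 + 2·x^3)·Dx^2 + (1 + 4·x + 6·x^2 + 4·x^3 + x^4)·Dx^3  (order 3).
h: a_k = 0, 0, 6, -4, -15, 204/5, -242/5, 60/7, …
ICs: h(0) = 0, h′(0) = 0, h′′(0) = 12.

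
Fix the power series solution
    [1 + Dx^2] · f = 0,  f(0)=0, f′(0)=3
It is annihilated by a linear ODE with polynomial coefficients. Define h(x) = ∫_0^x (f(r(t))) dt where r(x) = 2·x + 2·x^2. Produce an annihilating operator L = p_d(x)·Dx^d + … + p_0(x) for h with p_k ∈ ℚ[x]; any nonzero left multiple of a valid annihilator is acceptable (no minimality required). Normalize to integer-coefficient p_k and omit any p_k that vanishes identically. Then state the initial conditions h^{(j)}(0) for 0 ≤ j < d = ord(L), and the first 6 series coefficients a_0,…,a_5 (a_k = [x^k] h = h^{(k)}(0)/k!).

f: a_k = 0, 3, 0, -1/2, 0, 1/40, …
Substitute x→r, Dx→(1/r')Dx; clear ⇒ L₀.
∫: right-multiply L₀ by Dx.
L = (4 + 24·x + 48·x^2 + 32·x^3)·Dx - 2·Dx^2 + (1 + 2·x)·Dx^3  (order 3).
h: a_k = 0, 0, 3, 2, -1, -12/5, …
ICs: h(0) = 0, h′(0) = 0, h′′(0) = 6.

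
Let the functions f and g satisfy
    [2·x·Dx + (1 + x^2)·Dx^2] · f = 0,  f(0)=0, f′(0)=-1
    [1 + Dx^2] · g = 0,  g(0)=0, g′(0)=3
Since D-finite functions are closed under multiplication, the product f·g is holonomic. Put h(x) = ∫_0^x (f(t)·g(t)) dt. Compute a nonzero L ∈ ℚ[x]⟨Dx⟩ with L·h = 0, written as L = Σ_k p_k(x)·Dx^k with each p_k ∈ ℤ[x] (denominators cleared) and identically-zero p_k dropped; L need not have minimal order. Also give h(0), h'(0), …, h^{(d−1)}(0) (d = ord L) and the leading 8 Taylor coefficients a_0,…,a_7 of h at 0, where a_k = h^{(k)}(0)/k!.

f: a_k = 0, -1, 0, 1/3, 0, -1/5, 0, 1/7, …
g: a_k = 0, 3, 0, -1/2, 0, 1/40, 0, -1/1680, …
Product ⇒ symmetric product L₀, ord ≤ 4.
h=∫₀ˣh₀: take L = L₀·Dx.
L = (10 + 26·x^2 + 11·x^4 + 4·x^6 + x^8)·Dx + (12·x + 20·x^3 + 12·x^5 + 4·x^7)·Dx^2 + (12 + 32·x^2 + 18·x^4 + 8·x^6 + 2·x^8)·Dx^3 + (12·x + 20·x^3 + 12·x^5 + 4·x^7)·Dx^4 + (2 + 6·x^2 + 7·x^4 + 4·x^6 + x^8)·Dx^5  (order 5).
h: a_k = 0, 0, 0, -1, 0, 3/10, 0, -19/168, …
ICs: h(0) = 0, h′(0) = 0, h′′(0) = 0, h′′′(0) = -6, h′′′′(0) = 0.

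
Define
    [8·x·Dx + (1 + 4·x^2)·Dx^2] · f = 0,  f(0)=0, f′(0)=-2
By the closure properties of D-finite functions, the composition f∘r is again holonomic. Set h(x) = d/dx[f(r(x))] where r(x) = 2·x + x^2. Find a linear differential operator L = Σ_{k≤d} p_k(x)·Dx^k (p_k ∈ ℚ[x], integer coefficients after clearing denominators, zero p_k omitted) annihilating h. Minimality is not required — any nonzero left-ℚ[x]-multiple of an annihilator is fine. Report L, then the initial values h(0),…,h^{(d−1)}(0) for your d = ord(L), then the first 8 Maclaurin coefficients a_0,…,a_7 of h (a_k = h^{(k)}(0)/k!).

L = (-1 + 32·x + 64·x^2 + 48·x^3 + 12·x^4) + (1 + x + 16·x^2 + 32·x^3 + 20·x^4 + 4·x^5)·Dx  (order 1).
h: a_k = -4, -4, 64, 128, -944, -3056, 12800, 63488, …
ICs: h(0) = -4.

f: a_k = 0, -2, 0, 8/3, 0, -32/5, 0, 128/7, …
Change of var in L_f (x↦r) gives L₀.
h=h₀': d/dx-closure on L₀ ⇒ L.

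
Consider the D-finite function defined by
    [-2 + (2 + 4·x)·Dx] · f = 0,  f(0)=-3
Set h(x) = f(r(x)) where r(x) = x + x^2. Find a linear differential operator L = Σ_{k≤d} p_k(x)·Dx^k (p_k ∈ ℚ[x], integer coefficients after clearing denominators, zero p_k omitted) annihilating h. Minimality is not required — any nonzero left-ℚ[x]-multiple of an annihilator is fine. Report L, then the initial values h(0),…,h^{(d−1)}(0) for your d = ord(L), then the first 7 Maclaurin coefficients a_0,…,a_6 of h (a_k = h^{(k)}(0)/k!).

L = (-1 - 2·x) + (1 + 2·x + 2·x^2)·Dx  (order 1).
h: a_k = -3, -3, -3/2, 3/2, -9/8, 3/8, 9/16, …
ICs: h(0) = -3.

f: a_k = -3, -3, 3/2, -3/2, 15/8, -21/8, 63/16, …
h₀=f(r): pull back L_f along r ⇒ L₀.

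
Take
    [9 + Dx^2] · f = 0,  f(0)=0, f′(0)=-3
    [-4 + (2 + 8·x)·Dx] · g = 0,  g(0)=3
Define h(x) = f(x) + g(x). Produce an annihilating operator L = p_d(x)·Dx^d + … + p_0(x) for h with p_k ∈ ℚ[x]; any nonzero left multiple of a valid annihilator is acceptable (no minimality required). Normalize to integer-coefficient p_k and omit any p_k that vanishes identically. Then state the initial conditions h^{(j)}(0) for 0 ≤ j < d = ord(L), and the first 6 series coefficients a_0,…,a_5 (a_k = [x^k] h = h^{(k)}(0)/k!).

f: a_k = 0, -3, 0, 9/2, 0, -81/40, …
g: a_k = 3, 6, -6, 12, -30, 84, …
h₀=f+g: left-lcm gives L₀, ord ≤ 3.
L = (-378 - 1296·x - 2592·x^2) + (45 + 828·x + 3888·x^2 + 5184·x^3)·Dx + (-42 - 144·x - 288·x^2)·Dx^2 + (5 + 92·x + 432·x^2 + 576·x^3)·Dx^3  (order 3).
h: a_k = 3, 3, -6, 33/2, -30, 3279/40, …
ICs: h(0) = 3, h′(0) = 3, h′′(0) = -12.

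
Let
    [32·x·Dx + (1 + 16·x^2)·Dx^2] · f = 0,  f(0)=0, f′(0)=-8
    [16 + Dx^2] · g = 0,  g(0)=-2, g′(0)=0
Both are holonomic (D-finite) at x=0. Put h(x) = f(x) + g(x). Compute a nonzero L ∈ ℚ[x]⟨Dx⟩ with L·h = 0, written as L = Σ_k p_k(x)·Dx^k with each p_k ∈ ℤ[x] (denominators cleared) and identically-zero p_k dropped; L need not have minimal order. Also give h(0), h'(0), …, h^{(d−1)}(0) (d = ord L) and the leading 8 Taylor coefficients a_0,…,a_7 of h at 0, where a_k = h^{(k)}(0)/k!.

f: a_k = 0, -8, 0, 128/3, 0, -2048/5, 0, 32768/7, …
g: a_k = -2, 0, 16, 0, -64/3, 0, 512/45, 0, …
h₀=f+g: left-lcm gives L₀, ord ≤ 4.
L = (-5632·x + 114688·x^3 + 131072·x^5)·Dx + (-16 + 1792·x^2 + 36864·x^4 + 65536·x^6)·Dx^2 + (-352·x + 7168·x^3 + 8192·x^5)·Dx^3 + (-1 + 112·x^2 + 2304·x^4 + 4096·x^6)·Dx^4  (order 4).
h: a_k = -2, -8, 16, 128/3, -64/3, -2048/5, 512/45, 32768/7, …
ICs: h(0) = -2, h′(0) = -8, h′′(0) = 32, h′′′(0) = 256.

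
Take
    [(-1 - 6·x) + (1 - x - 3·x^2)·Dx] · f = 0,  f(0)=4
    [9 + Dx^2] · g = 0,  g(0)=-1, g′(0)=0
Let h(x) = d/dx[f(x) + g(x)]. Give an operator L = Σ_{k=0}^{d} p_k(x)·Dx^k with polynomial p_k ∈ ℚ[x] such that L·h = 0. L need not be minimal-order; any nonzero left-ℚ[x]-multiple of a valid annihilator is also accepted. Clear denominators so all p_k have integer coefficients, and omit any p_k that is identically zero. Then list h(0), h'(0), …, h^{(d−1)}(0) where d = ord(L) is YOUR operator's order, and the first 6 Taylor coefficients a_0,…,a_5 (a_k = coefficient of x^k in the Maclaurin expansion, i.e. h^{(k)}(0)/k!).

L = (1584 + 7614·x + 25326·x^2 + 15390·x^3 + 26730·x^4 + 13122·x^5 + 13122·x^6) + (-153 - 819·x + 918·x^2 + 2133·x^3 + 1620·x^4 + 3645·x^5 + 5103·x^6 + 4374·x^7)·Dx + (176 + 846·x + 2814·x^2 + 1710·x^3 + 2970·x^4 + 1458·x^5 + 1458·x^6)·Dx^2 + (-17 - 91·x + 102·x^2 + 237·x^3 + 180·x^4 + 405·x^5 + 567·x^6 + 486·x^7)·Dx^3  (order 3).
h: a_k = 4, 41, 84, 581/2, 800, 93363/40, …
ICs: h(0) = 4, h′(0) = 41, h′′(0) = 168.

f: a_k = 4, 4, 16, 28, 76, 160, …
g: a_k = -1, 0, 9/2, 0, -27/8, 0, …
f+g: L₀ = lclm(L_f,L_g), ord ≤ 1+2.
Differentiate: ansatz ord ≤ ord L₀ ⇒ L.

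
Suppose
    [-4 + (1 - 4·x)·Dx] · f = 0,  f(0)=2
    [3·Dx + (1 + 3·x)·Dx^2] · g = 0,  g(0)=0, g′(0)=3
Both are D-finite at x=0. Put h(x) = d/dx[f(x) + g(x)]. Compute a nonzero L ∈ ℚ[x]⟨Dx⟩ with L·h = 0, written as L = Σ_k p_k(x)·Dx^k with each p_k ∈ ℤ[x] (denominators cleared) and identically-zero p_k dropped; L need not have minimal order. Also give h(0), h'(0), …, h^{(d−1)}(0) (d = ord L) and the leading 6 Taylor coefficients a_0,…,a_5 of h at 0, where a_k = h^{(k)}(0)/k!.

L = (432 + 288·x) + (78 + 720·x + 576·x^2)·Dx + (-11 - x + 144·x^2 + 144·x^3)·Dx^2  (order 2).
h: a_k = 11, 55, 411, 1967, 10483, 48423, …
ICs: h(0) = 11, h′(0) = 55.

f: a_k = 2, 8, 32, 128, 512, 2048, …
g: a_k = 0, 3, -9/2, 9, -81/4, 243/5, …
f+g: L₀ = lclm(L_f,L_g), ord ≤ 1+2.
Derive L from L₀ (diff closure).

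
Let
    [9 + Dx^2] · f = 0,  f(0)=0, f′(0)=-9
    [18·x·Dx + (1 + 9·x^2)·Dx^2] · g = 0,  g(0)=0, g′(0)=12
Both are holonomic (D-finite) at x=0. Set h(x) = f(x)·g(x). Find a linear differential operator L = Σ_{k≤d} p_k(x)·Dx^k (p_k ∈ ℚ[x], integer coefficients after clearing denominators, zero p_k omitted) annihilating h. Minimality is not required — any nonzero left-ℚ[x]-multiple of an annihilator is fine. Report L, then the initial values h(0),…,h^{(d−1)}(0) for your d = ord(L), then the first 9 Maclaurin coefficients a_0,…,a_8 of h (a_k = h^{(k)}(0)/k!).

f: a_k = 0, -9, 0, 27/2, 0, -243/40, 0, 729/560, 0, …
g: a_k = 0, 12, 0, -36, 0, 972/5, 0, -8748/7, 0, …
L₀ := L_f ⊗_s L_g (sym. prod.), ord ≤ 4.
L = (810 + 18954·x^2 + 72171·x^4 + 236196·x^6 + 531441·x^8) + (972·x + 14580·x^3 + 78732·x^5 + 236196·x^7)·Dx + (108 + 2592·x^2 + 13122·x^4 + 52488·x^6 + 118098·x^8)·Dx^2 + (108·x + 1620·x^3 + 8748·x^5 + 26244·x^7)·Dx^3 + (2 + 54·x^2 + 567·x^4 + 2916·x^6 + 6561·x^8)·Dx^4  (order 4).
h: a_k = 0, 0, -108, 0, 486, 0, -4617/2, 0, 282123/20, …
ICs: h(0) = 0, h′(0) = 0, h′′(0) = -216, h′′′(0) = 0.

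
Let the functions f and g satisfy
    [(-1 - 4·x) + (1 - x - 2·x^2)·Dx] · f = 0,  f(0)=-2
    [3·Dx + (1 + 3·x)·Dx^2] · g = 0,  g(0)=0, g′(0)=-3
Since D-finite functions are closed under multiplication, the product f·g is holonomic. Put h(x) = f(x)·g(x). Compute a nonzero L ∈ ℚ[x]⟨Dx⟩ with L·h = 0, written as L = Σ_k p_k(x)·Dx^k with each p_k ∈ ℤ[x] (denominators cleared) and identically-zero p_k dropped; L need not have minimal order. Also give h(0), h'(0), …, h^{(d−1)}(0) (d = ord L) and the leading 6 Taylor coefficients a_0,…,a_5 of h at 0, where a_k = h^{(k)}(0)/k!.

L = (7 + 24·x) + (-1 + 17·x + 30·x^2)·Dx + (-1 - 2·x + 5·x^2 + 6·x^3)·Dx^2  (order 2).
h: a_k = 0, 6, -3, 27, -39/2, 1317/10, …
ICs: h(0) = 0, h′(0) = 6.

f: a_k = -2, -2, -6, -10, -22, -42, …
g: a_k = 0, -3, 9/2, -9, 81/4, -243/5, …
h₀=f·g: eliminate ⇒ L₀, order ≤ 1·2.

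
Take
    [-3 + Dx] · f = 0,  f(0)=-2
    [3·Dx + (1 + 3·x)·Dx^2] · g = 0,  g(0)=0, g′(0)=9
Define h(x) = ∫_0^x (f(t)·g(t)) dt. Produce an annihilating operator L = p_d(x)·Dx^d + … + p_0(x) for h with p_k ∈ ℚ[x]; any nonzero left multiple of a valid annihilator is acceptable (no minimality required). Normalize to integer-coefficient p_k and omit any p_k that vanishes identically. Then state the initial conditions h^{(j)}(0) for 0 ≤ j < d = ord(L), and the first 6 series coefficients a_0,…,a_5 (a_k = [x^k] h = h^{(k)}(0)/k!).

f: a_k = -2, -6, -9, -9, -27/4, -81/20, …
g: a_k = 0, 9, -27/2, 27, -243/4, 729/5, …
Product ⇒ symmetric product L₀, ord ≤ 2.
h=∫h₀ ⇒ L = L₀·Dx.
L = 27·x·Dx + (-3 - 18·x)·Dx^2 + (1 + 3·x)·Dx^3  (order 3).
h: a_k = 0, 0, -9, -9, -27/2, 0, …
ICs: h(0) = 0, h′(0) = 0, h′′(0) = -18.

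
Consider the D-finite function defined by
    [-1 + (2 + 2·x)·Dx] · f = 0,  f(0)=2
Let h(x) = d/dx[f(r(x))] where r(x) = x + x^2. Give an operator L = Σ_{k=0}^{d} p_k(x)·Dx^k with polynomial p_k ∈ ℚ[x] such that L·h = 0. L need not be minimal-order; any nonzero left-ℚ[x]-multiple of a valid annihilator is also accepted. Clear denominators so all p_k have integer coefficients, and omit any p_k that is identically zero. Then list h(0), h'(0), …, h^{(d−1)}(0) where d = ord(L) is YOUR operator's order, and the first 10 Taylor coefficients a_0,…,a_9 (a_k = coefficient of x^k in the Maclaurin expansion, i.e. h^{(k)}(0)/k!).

L = 3 + (-2 - 6·x - 6·x^2 - 4·x^3)·Dx  (order 1).
h: a_k = 1, 3/2, -9/8, 3/16, 75/128, -171/256, 147/1024, 867/2048, -17037/32768, 7905/65536, …
ICs: h(0) = 1.

f: a_k = 2, 1, -1/4, 1/8, -5/64, 7/128, -21/512, 33/1024, -429/16384, 715/32768, …
f∘r: x↦r, Dx↦Dx/r' in L_f ⇒ L₀.
h=h₀': d/dx-closure on L₀ ⇒ L.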